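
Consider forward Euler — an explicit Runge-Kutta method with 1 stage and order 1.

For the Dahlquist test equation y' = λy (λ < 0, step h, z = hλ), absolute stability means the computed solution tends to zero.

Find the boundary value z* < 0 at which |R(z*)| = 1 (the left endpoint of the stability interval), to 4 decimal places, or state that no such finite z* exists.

z* = -2.0000.

Test eqn y'=λy, z=hλ:
  order 1, 1-stage ⇒ R(z)=1+z
  (e.g. R(-0.51)=0.49000, |R|=0.49000)

Find x<0 with |R(x)|<1.
x=-0.51: |R|=0.4900
|R(-1.35)|=0.3500 |R(-0.59)|=0.4100 |R(-0.57)|=0.4300
Bisect:
  x_lo=-2.5399 |R|=1.5399  x_hi=-0.3867 |R|=0.6133
  mid=-1.46333 |R|=0.46333 →hi
  mid=-2.00163 |R|=1.00163 →lo
  mid=-1.73248 |R|=0.73248 →hi
  mid=-1.86705 |R|=0.86705 →hi
  mid=-1.93434 |R|=0.93434 →hi
  mid=-1.96798 |R|=0.96798 →hi
  mid=-1.98481 |R|=0.98481 →hi
  ...
  [-2.00005,-1.99992] ⇒ x*=-2.0000
Interval (-2.0000, 0).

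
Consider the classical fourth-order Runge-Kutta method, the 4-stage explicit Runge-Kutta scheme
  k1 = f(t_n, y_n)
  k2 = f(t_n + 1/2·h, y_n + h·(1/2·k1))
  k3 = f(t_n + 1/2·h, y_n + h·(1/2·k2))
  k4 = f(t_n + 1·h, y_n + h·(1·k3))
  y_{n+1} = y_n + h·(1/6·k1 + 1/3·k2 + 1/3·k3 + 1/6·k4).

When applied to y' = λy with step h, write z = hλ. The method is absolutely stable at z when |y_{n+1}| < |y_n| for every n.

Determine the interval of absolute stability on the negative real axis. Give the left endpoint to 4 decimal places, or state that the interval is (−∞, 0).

z∈(-2.7853,0).

With y'=λy (z=hλ):
  order 4, 4-stage ⇒ R(z)=1+z+z^2/2+z^3/6+z^4/24
  (e.g. R(-0.88)=0.41861, |R|=0.41861)

Need |R(x)|<1, x<0.
x=-0.88: |R|=0.4186
|R(-2.38)|=0.5422 |R(-2.18)|=0.4105 |R(-0.64)|=0.5281
Bisect:
  x_lo=-3.6340 |R|=3.2373  x_hi=-0.1267 |R|=0.8810
  mid=-1.88038 |R|=0.30034 →hi
  mid=-2.75720 |R|=0.95847 →hi
  mid=-3.19562 |R|=1.81662 →lo
  mid=-2.97641 |R|=1.32851 →lo
  mid=-2.86681 |R|=1.13001 →lo
  mid=-2.81201 |R|=1.04103 →lo
  mid=-2.78460 |R|=0.99896 →hi
  ...
  [-2.78546,-2.78525] ⇒ x*=-2.7853
So |R|<1 on (-2.7853, 0).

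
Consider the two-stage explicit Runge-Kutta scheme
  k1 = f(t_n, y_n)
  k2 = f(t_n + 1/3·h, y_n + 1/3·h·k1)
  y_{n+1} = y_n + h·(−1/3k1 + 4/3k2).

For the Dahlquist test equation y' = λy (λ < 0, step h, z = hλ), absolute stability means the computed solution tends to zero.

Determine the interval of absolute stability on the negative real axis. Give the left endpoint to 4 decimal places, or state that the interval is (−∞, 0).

Set f=λy, z=hλ:
  k1=λy_n ⇒ h·k1=z·y_n;  k2=λ(1+1/3z)y_n ⇒ h·k2=z(1+1/3z)y_n
  y_{n+1}/y_n = 1 − 1/3z + 4/3z(1+1/3z) = 1 + z + 4/9z²
  ⇒ R(z) = 1 + z + 4/9z².

Solve |R(x)|<1 on ℝ⁻.
x=-1.2: |R|=0.4400
R=1: x+4/9x²=0 ⇒ x=−9/4=-2.2500; min R=1−1/(4·4/9)=0.4375>−1
Confirm numerically:
  x=-1.976: |R|=0.75937 <1
  x=-1.877: |R|=0.68884 <1
  x=-1.394: |R|=0.46966 <1
  x=-2.837: |R|=1.74014 >1
  x=-2.710: |R|=1.55404 >1
Interval (-2.2500, 0).

z∈(-2.2500,0).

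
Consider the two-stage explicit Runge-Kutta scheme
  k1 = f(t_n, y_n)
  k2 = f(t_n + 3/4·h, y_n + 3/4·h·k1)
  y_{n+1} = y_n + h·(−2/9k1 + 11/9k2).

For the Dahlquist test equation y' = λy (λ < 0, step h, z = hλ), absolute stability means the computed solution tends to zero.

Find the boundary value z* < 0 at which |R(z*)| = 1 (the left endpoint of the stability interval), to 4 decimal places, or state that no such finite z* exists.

Test eqn y'=λy, z=hλ:
  k1=λy_n ⇒ h·k1=z·y_n;  k2=λ(1+3/4z)y_n ⇒ h·k2=z(1+3/4z)y_n
  y_{n+1}/y_n = 1 − 2/9z + 11/9z(1+3/4z) = 1 + z + 11/12z²
  R(z) = 1 + z + 11/12z².

Boundary: |R(x)|=1, x<0.
x=-1.09: |R|=0.9991
R=1: x+11/12x²=0 ⇒ x=−12/11=-1.0909; min R=1−1/(4·11/12)=0.7273>−1
Confirm numerically:
  x=-0.981: |R|=0.90116 <1
  x=-0.895: |R|=0.83927 <1
  x=-0.764: |R|=0.77105 <1
  x=-0.742: |R|=0.76268 <1
  x=-1.391: |R|=1.38264 >1
  x=-1.248: |R|=1.17971 >1
  x=-1.197: |R|=1.11641 >1
Interval (-1.0909, 0).

left endpoint -1.0909.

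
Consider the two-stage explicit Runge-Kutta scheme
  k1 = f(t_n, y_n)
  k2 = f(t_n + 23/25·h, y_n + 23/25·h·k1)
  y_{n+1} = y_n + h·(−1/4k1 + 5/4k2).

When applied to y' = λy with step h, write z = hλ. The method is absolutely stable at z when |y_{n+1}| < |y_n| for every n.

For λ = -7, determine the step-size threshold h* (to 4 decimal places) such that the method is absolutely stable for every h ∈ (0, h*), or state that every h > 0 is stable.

Set f=λy, z=hλ:
  k1=λy_n ⇒ h·k1=z·y_n;  k2=λ(1+23/25z)y_n ⇒ h·k2=z(1+23/25z)y_n
  y_{n+1}/y_n = 1 − 1/4z + 5/4z(1+23/25z) = 1 + z + 23/20z²
  R(z) = 1 + z + 23/20z².

Find x<0 with |R(x)|<1.
x=-0.87: |R|=1.0004
R=1: x+23/20x²=0 ⇒ x=−20/23=-0.8696; min R=1−1/(4·23/20)=0.7826>−1
Confirm numerically:
  x=-0.825: |R|=0.95772 <1
  x=-0.618: |R|=0.82121 <1
  x=-0.483: |R|=0.78528 <1
  x=-1.237: |R|=1.52269 >1
  x=-0.939: |R|=1.07498 >1
So |R|<1 on (-0.8696, 0).

(-0.8696,0); λ=-7 ⇒ h* = (20/23)/7 = 0.1242.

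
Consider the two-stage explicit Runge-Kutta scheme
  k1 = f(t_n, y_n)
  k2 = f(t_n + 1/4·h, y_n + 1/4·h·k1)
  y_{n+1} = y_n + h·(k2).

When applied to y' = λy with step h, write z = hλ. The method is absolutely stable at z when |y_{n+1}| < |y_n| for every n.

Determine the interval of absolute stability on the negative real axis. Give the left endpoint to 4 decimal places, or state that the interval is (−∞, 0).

Set f=λy, z=hλ:
  k1=λy_n ⇒ h·k1=z·y_n;  k2=λ(1+1/4z)y_n ⇒ h·k2=z(1+1/4z)y_n
  y_{n+1}/y_n = 1 + z(1+1/4z) = 1 + z + 1/4z²
  Hence R(z) = 1 + z + 1/4z².

Solve |R(x)|<1 on ℝ⁻.
x=-1.03: |R|=0.2352
R=1: x+1/4x²=0 ⇒ x=−4=-4.0000; min R=1−1/(4·1/4)=0.0000>−1
Confirm numerically:
  x=-3.509: |R|=0.56927 <1
  x=-3.126: |R|=0.31697 <1
  x=-3.102: |R|=0.30360 <1
  x=-4.551: |R|=1.62690 >1
  x=-4.448: |R|=1.49818 >1
  x=-4.048: |R|=1.04858 >1
Stable set (-4.0000, 0).

(-4.0000, 0).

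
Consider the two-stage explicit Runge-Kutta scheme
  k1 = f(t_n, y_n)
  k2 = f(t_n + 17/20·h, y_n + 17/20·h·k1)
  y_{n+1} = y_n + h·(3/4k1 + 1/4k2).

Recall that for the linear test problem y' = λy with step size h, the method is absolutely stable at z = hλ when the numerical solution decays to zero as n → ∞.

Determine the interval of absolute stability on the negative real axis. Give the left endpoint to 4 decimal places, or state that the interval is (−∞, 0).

(-4.7059, 0).

Test eqn y'=λy, z=hλ:
  k1=λy_n ⇒ h·k1=z·y_n;  k2=λ(1+17/20z)y_n ⇒ h·k2=z(1+17/20z)y_n
  y_{n+1}/y_n = 1 + 3/4z + 1/4z(1+17/20z) = 1 + z + 17/80z²
  so R(z) = 1 + z + 17/80z².

Find x<0 with |R(x)|<1.
x=-0.74: |R|=0.3764
R=1: x+17/80x²=0 ⇒ x=−80/17=-4.7059; min R=1−1/(4·17/80)=-0.1765>−1
Confirm numerically:
  x=-4.537: |R|=0.83718 <1
  x=-3.054: |R|=0.07203 <1
  x=-2.317: |R|=0.17620 <1
  x=-2.044: |R|=0.15619 <1
  x=-5.210: |R|=1.55812 >1
  x=-5.151: |R|=1.48722 >1
  x=-4.731: |R|=1.02525 >1
Stable set (-4.7059, 0).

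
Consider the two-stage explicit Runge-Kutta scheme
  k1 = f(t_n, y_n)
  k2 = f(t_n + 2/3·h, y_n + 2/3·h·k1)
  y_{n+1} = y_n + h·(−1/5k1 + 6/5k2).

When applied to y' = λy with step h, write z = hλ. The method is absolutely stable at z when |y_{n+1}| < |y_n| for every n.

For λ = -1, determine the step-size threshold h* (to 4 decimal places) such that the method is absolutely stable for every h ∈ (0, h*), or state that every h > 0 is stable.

(-1.2500,0); λ=-1 ⇒ h* = (5/4)/1 = 1.2500.

With y'=λy (z=hλ):
  k1=λy_n ⇒ h·k1=z·y_n;  k2=λ(1+2/3z)y_n ⇒ h·k2=z(1+2/3z)y_n
  y_{n+1}/y_n = 1 − 1/5z + 6/5z(1+2/3z) = 1 + z + 4/5z²
  so R(z) = 1 + z + 4/5z².

Find x<0 with |R(x)|<1.
x=-0.61: |R|=0.6877
R=1: x+4/5x²=0 ⇒ x=−5/4=-1.2500; min R=1−1/(4·4/5)=0.6875>−1
Confirm numerically:
  x=-1.161: |R|=0.91734 <1
  x=-1.044: |R|=0.82795 <1
  x=-0.756: |R|=0.70123 <1
  x=-0.537: |R|=0.69370 <1
  x=-1.717: |R|=1.64147 >1
  x=-1.597: |R|=1.44333 >1
  x=-1.446: |R|=1.22673 >1
Stable set (-1.2500, 0).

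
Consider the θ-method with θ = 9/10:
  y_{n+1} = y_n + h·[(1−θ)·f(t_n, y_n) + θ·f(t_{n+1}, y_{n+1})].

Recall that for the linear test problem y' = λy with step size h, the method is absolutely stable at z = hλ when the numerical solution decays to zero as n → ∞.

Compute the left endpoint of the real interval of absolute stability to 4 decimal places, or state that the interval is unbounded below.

unbounded; (−∞, 0).

With y'=λy (z=hλ):
  y_{n+1} = y_n + z·[1/10·y_n + 9/10·y_{n+1}] ⇒ (1 − 9/10z)y_{n+1} = (1 + 1/10z)y_n
  R(z) = (1 + 1/10z)/(1 − 9/10z).

Solve |R(x)|<1 on ℝ⁻.
x=-1.26: |R|=0.4096
x=-2: |R|=0.2857
x=-10: |R|=0.0000
x=-100: |R|=0.0989
θ=9/10≥1/2 ⇒ |1+1/10x|<|1−9/10x| ∀x<0 ⇒ unbounded interval.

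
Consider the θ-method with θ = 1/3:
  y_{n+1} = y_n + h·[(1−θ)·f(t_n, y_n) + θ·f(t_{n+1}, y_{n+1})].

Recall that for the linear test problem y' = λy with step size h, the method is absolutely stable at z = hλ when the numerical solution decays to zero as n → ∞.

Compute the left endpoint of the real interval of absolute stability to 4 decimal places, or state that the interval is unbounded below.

Set f=λy, z=hλ:
  y_{n+1} = y_n + z·[2/3·y_n + 1/3·y_{n+1}] ⇒ (1 − 1/3z)y_{n+1} = (1 + 2/3z)y_n
  R(z) = (1 + 2/3z)/(1 − 1/3z).

Find x<0 with |R(x)|<1.
x=-1.53: |R|=0.0132
R=−1: 1+2/3x = −1+1/3x ⇒ -1/3x=2 ⇒ x=2/(-1/3)=-6.0000
Confirm numerically:
  x=-5.660: |R|=0.96074 <1
  x=-5.225: |R|=0.90578 <1
  x=-4.757: |R|=0.83976 <1
  x=-4.211: |R|=0.75191 <1
  x=-6.512: |R|=1.05383 >1
  x=-6.380: |R|=1.04051 >1
  x=-6.071: |R|=1.00783 >1
Interval (-6.0000, 0).

z* = -6.0000.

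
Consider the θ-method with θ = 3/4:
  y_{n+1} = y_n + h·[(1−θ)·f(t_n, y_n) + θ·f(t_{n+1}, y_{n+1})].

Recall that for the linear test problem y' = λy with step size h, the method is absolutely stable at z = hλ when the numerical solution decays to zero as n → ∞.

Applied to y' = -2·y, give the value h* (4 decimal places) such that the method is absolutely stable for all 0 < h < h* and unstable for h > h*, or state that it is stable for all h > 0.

Set f=λy, z=hλ:
  y_{n+1} = y_n + z·[1/4·y_n + 3/4·y_{n+1}] ⇒ (1 − 3/4z)y_{n+1} = (1 + 1/4z)y_n
  so R(z) = (1 + 1/4z)/(1 − 3/4z).

Need |R(x)|<1, x<0.
x=-1.5: |R|=0.2941
x=-2: |R|=0.2000
x=-10: |R|=0.1765
x=-100: |R|=0.3158
θ=3/4≥1/2 ⇒ |1+1/4x|<|1−3/4x| ∀x<0 ⇒ unbounded interval.

interval (−∞, 0). Any h>0 works for λ=-2.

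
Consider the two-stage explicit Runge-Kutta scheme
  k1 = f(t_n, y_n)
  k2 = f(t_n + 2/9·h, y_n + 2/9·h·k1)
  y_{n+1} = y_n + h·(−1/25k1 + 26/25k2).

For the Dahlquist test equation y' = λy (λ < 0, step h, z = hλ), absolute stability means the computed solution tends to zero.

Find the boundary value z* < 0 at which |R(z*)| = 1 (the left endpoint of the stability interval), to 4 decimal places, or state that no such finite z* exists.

left endpoint -4.3269.

Set f=λy, z=hλ:
  k1=λy_n ⇒ h·k1=z·y_n;  k2=λ(1+2/9z)y_n ⇒ h·k2=z(1+2/9z)y_n
  y_{n+1}/y_n = 1 − 1/25z + 26/25z(1+2/9z) = 1 + z + 52/225z²
  so R(z) = 1 + z + 52/225z².

Solve |R(x)|<1 on ℝ⁻.
x=-0.92: |R|=0.2756
R=1: x+52/225x²=0 ⇒ x=−225/52=-4.3269; min R=1−1/(4·52/225)=-0.0817>−1
Confirm numerically:
  x=-3.506: |R|=0.33483 <1
  x=-3.202: |R|=0.16754 <1
  x=-2.967: |R|=0.06749 <1
  x=-2.691: |R|=0.01741 <1
  x=-4.556: |R|=1.24120 >1
  x=-4.449: |R|=1.12552 >1
  x=-4.442: |R|=1.11814 >1
Interval (-4.3269, 0).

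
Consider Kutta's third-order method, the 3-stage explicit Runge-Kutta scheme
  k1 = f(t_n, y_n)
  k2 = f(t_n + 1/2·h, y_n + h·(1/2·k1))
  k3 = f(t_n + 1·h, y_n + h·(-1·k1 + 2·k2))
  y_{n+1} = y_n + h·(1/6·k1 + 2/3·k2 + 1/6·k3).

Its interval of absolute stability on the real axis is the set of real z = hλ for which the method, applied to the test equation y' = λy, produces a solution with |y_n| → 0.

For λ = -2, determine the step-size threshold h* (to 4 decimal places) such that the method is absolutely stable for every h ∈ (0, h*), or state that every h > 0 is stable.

(-2.5127,0); λ=-2 ⇒ h* = 1.2564.

Set f=λy, z=hλ:
  order 3, 3-stage ⇒ R(z)=1+z+z^2/2+z^3/6
  (e.g. R(-0.35)=0.70410, |R|=0.70410)

Boundary: |R(x)|=1, x<0.
x=-0.35: |R|=0.7041
|R(-2.78)|=1.4966 |R(-2.68)|=1.2969 |R(-1.65)|=0.0374
Bisect:
  x_lo=-2.9481 |R|=1.8729  x_hi=-0.2324 |R|=0.7925
  mid=-1.59027 |R|=0.00392 →hi
  mid=-2.26919 |R|=0.64200 →hi
  mid=-2.60865 |R|=1.16479 →lo
  mid=-2.43892 |R|=0.88267 →hi
  mid=-2.52378 |R|=1.01824 →lo
  mid=-2.48135 |R|=0.94912 →hi
  mid=-2.50257 |R|=0.98334 →hi
  mid=-2.51317 |R|=1.00071 →lo
  ...
  [-2.51284,-2.51268] ⇒ x*=-2.5127
Stable set (-2.5127, 0).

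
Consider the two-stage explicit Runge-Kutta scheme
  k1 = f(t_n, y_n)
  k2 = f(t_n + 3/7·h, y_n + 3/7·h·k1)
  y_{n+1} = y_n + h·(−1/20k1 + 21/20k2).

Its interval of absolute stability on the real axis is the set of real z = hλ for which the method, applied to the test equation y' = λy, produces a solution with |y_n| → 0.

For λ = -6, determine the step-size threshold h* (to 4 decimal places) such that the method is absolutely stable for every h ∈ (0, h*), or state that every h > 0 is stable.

Set f=λy, z=hλ:
  k1=λy_n ⇒ h·k1=z·y_n;  k2=λ(1+3/7z)y_n ⇒ h·k2=z(1+3/7z)y_n
  y_{n+1}/y_n = 1 − 1/20z + 21/20z(1+3/7z) = 1 + z + 9/20z²
  ⇒ R(z) = 1 + z + 9/20z².

Solve |R(x)|<1 on ℝ⁻.
x=-1.63: |R|=0.5656
R=1: x+9/20x²=0 ⇒ x=−20/9=-2.2222; min R=1−1/(4·9/20)=0.4444>−1
Confirm numerically:
  x=-1.544: |R|=0.52877 <1
  x=-1.193: |R|=0.44746 <1
  x=-1.067: |R|=0.44532 <1
  x=-1.020: |R|=0.44818 <1
  x=-2.670: |R|=1.53801 >1
  x=-2.539: |R|=1.36193 >1
Interval (-2.2222, 0).

(-2.2222,0); λ=-6 ⇒ h* = (20/9)/6 = 0.3704.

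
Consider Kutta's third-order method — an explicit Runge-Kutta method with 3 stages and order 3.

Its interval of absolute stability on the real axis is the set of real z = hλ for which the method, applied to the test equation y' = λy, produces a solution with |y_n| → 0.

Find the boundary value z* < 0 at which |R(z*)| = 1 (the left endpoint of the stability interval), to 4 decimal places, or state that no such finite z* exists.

Test eqn y'=λy, z=hλ:
  order 3, 3-stage ⇒ R(z)=1+z+z^2/2+z^3/6
  (e.g. R(-1.16)=0.25265, |R|=0.25265)

Solve |R(x)|<1 on ℝ⁻.
x=-1.16: |R|=0.2527
|R(-2.19)|=0.5425 |R(-2.16)|=0.5068 |R(-0.76)|=0.4556
Bisect:
  x_lo=-3.3011 |R|=2.8480  x_hi=-0.3828 |R|=0.6811
  mid=-1.84198 |R|=0.18714 →hi
  mid=-2.57155 |R|=1.09934 →lo
  mid=-2.20676 |R|=0.56295 →hi
  mid=-2.38916 |R|=0.80804 →hi
  mid=-2.48036 |R|=0.94753 →hi
  mid=-2.52595 |R|=1.02185 →lo
  mid=-2.50315 |R|=0.98430 →hi
  ...
  [-2.51277,-2.51259] ⇒ x*=-2.5127
Interval (-2.5127, 0).

left endpoint -2.5127.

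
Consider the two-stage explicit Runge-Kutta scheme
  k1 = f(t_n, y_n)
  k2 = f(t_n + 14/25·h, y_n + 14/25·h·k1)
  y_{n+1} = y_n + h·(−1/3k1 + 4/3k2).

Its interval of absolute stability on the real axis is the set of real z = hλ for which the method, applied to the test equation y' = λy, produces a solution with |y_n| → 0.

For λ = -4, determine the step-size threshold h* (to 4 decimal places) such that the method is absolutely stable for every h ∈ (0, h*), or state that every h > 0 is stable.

(-1.3393,0); λ=-4 ⇒ h* = (75/56)/4 = 0.3348.

Set f=λy, z=hλ:
  k1=λy_n ⇒ h·k1=z·y_n;  k2=λ(1+14/25z)y_n ⇒ h·k2=z(1+14/25z)y_n
  y_{n+1}/y_n = 1 − 1/3z + 4/3z(1+14/25z) = 1 + z + 56/75z²
  ⇒ R(z) = 1 + z + 56/75z².

Boundary: |R(x)|=1, x<0.
x=-0.78: |R|=0.6743
R=1: x+56/75x²=0 ⇒ x=−75/56=-1.3393; min R=1−1/(4·56/75)=0.6652>−1
Confirm numerically:
  x=-0.807: |R|=0.67927 <1
  x=-0.736: |R|=0.66847 <1
  x=-0.589: |R|=0.67003 <1
  x=-1.822: |R|=1.65670 >1
  x=-1.603: |R|=1.31564 >1
  x=-1.573: |R|=1.27450 >1
Interval (-1.3393, 0).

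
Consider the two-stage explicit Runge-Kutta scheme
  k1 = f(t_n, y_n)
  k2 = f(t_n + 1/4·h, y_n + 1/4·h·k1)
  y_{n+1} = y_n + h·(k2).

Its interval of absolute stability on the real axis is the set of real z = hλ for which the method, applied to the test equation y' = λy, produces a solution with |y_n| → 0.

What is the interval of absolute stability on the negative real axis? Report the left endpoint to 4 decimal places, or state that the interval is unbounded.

Set f=λy, z=hλ:
  k1=λy_n ⇒ h·k1=z·y_n;  k2=λ(1+1/4z)y_n ⇒ h·k2=z(1+1/4z)y_n
  y_{n+1}/y_n = 1 + z(1+1/4z) = 1 + z + 1/4z²
  Hence R(z) = 1 + z + 1/4z².

Boundary: |R(x)|=1, x<0.
x=-1.27: |R|=0.1332
R=1: x+1/4x²=0 ⇒ x=−4=-4.0000; min R=1−1/(4·1/4)=0.0000>−1
Confirm numerically:
  x=-3.774: |R|=0.78677 <1
  x=-3.192: |R|=0.35522 <1
  x=-2.966: |R|=0.23329 <1
  x=-2.779: |R|=0.15171 <1
  x=-4.363: |R|=1.39594 >1
  x=-4.207: |R|=1.21771 >1
So |R|<1 on (-4.0000, 0).

z∈(-4.0000,0).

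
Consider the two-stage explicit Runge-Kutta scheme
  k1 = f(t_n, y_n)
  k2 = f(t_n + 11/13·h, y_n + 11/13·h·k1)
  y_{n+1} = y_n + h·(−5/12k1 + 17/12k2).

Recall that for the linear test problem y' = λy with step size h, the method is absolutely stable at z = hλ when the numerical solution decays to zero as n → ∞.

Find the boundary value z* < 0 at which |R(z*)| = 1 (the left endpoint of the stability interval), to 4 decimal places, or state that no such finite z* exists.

On y'=λy, z=hλ:
  k1=λy_n ⇒ h·k1=z·y_n;  k2=λ(1+11/13z)y_n ⇒ h·k2=z(1+11/13z)y_n
  y_{n+1}/y_n = 1 − 5/12z + 17/12z(1+11/13z) = 1 + z + 187/156z²
  ⇒ R(z) = 1 + z + 187/156z².

Solve |R(x)|<1 on ℝ⁻.
x=-0.91: |R|=1.0827
R=1: x+187/156x²=0 ⇒ x=−156/187=-0.8342; min R=1−1/(4·187/156)=0.7914>−1
Confirm numerically:
  x=-0.721: |R|=0.90214 <1
  x=-0.638: |R|=0.84993 <1
  x=-0.583: |R|=0.82443 <1
  x=-1.174: |R|=1.47816 >1
  x=-1.113: |R|=1.37193 >1
So |R|<1 on (-0.8342, 0).

z* = -0.8342.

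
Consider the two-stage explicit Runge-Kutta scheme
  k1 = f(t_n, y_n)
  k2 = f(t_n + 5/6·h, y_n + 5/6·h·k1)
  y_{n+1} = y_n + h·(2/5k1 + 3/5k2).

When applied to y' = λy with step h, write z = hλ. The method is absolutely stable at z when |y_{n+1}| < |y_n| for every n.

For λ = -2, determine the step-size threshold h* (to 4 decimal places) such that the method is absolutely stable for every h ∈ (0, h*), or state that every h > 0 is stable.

(-2.0000,0); λ=-2 ⇒ h* = (2)/2 = 1.0000.

Set f=λy, z=hλ:
  k1=λy_n ⇒ h·k1=z·y_n;  k2=λ(1+5/6z)y_n ⇒ h·k2=z(1+5/6z)y_n
  y_{n+1}/y_n = 1 + 2/5z + 3/5z(1+5/6z) = 1 + z + 1/2z²
  R(z) = 1 + z + 1/2z².

Need |R(x)|<1, x<0.
x=-0.96: |R|=0.5008
R=1: x+1/2x²=0 ⇒ x=−2=-2.0000; min R=1−1/(4·1/2)=0.5000>−1
Confirm numerically:
  x=-1.615: |R|=0.68911 <1
  x=-1.486: |R|=0.61810 <1
  x=-1.273: |R|=0.53726 <1
  x=-1.064: |R|=0.50205 <1
  x=-2.505: |R|=1.63251 >1
  x=-2.427: |R|=1.51816 >1
  x=-2.151: |R|=1.16240 >1
Interval (-2.0000, 0).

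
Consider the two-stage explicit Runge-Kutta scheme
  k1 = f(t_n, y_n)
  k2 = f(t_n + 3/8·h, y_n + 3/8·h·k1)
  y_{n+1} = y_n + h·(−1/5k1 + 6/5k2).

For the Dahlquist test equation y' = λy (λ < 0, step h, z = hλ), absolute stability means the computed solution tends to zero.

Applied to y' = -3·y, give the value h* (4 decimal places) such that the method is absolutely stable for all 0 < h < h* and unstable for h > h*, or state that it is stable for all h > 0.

(-2.2222,0); λ=-3 ⇒ h* = (20/9)/3 = 0.7407.

Test eqn y'=λy, z=hλ:
  k1=λy_n ⇒ h·k1=z·y_n;  k2=λ(1+3/8z)y_n ⇒ h·k2=z(1+3/8z)y_n
  y_{n+1}/y_n = 1 − 1/5z + 6/5z(1+3/8z) = 1 + z + 9/20z²
  ⇒ R(z) = 1 + z + 9/20z².

Solve |R(x)|<1 on ℝ⁻.
x=-0.65: |R|=0.5401
R=1: x+9/20x²=0 ⇒ x=−20/9=-2.2222; min R=1−1/(4·9/20)=0.4444>−1
Confirm numerically:
  x=-1.915: |R|=0.73525 <1
  x=-1.905: |R|=0.72806 <1
  x=-1.792: |R|=0.65307 <1
  x=-1.763: |R|=0.63568 <1
  x=-2.728: |R|=1.62089 >1
  x=-2.560: |R|=1.38912 >1
  x=-2.462: |R|=1.26565 >1
So |R|<1 on (-2.2222, 0).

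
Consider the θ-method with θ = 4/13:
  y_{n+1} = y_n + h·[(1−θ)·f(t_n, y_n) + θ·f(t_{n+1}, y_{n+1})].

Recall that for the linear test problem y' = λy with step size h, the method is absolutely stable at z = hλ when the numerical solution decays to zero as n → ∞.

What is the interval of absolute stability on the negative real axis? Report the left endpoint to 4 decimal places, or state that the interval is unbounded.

z∈(-5.2000,0).

With y'=λy (z=hλ):
  y_{n+1} = y_n + z·[9/13·y_n + 4/13·y_{n+1}] ⇒ (1 − 4/13z)y_{n+1} = (1 + 9/13z)y_n
  Hence R(z) = (1 + 9/13z)/(1 − 4/13z).

Solve |R(x)|<1 on ℝ⁻.
x=-1.78: |R|=0.1501
R=−1: 1+9/13x = −1+4/13x ⇒ -5/13x=2 ⇒ x=2/(-5/13)=-5.2000
Confirm numerically:
  x=-4.905: |R|=0.95478 <1
  x=-4.666: |R|=0.91568 <1
  x=-2.687: |R|=0.47090 <1
  x=-5.594: |R|=1.05569 >1
  x=-5.578: |R|=1.05352 >1
  x=-5.480: |R|=1.04009 >1
So |R|<1 on (-5.2000, 0).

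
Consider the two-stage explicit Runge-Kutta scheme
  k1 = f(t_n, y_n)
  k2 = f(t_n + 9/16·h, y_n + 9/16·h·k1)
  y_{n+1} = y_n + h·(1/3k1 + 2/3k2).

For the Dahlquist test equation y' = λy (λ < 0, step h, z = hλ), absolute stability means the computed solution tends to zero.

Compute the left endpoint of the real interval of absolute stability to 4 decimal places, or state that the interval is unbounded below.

With y'=λy (z=hλ):
  k1=λy_n ⇒ h·k1=z·y_n;  k2=λ(1+9/16z)y_n ⇒ h·k2=z(1+9/16z)y_n
  y_{n+1}/y_n = 1 + 1/3z + 2/3z(1+9/16z) = 1 + z + 3/8z²
  ⇒ R(z) = 1 + z + 3/8z².

Boundary: |R(x)|=1, x<0.
x=-1.45: |R|=0.3384
R=1: x+3/8x²=0 ⇒ x=−8/3=-2.6667; min R=1−1/(4·3/8)=0.3333>−1
Confirm numerically:
  x=-2.168: |R|=0.59458 <1
  x=-1.466: |R|=0.33993 <1
  x=-1.204: |R|=0.33961 <1
  x=-3.159: |R|=1.58323 >1
  x=-2.989: |R|=1.36130 >1
  x=-2.865: |R|=1.21308 >1
So |R|<1 on (-2.6667, 0).

z* = -2.6667.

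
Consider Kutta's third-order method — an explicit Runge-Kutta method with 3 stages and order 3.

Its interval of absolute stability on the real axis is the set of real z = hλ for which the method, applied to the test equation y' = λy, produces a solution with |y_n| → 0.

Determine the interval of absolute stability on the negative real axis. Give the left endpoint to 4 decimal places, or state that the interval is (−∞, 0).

z∈(-2.5127,0).

On y'=λy, z=hλ:
  order 3, 3-stage ⇒ R(z)=1+z+z^2/2+z^3/6
  (e.g. R(-1.65)=-0.03744, |R|=0.03744)

Solve |R(x)|<1 on ℝ⁻.
x=-1.65: |R|=0.0374
|R(-2.49)|=0.9630 |R(-1.35)|=0.1512 |R(-1.32)|=0.1679
Bisect:
  x_lo=-3.0248 |R|=2.0627  x_hi=-0.2164 |R|=0.8053
  mid=-1.62063 |R|=0.01683 →hi
  mid=-2.32274 |R|=0.71376 →hi
  mid=-2.67380 |R|=1.28511 →lo
  mid=-2.49827 |R|=0.97635 →hi
  mid=-2.58603 |R|=1.12463 →lo
  mid=-2.54215 |R|=1.04901 →lo
  mid=-2.52021 |R|=1.01231 →lo
  mid=-2.50924 |R|=0.99424 →hi
  mid=-2.51472 |R|=1.00326 →lo
  ...
  [-2.51284,-2.51267] ⇒ x*=-2.5127
Interval (-2.5127, 0).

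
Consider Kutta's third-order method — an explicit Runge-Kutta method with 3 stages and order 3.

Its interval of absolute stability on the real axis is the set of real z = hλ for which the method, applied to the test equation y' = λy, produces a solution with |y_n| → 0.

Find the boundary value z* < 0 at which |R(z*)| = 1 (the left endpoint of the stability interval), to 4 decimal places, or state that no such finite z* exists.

On y'=λy, z=hλ:
  order 3, 3-stage ⇒ R(z)=1+z+z^2/2+z^3/6
  (e.g. R(-1.22)=0.22156, |R|=0.22156)

Boundary: |R(x)|=1, x<0.
x=-1.22: |R|=0.2216
|R(-2.73)|=1.3946 |R(-2.12)|=0.4608 |R(-0.99)|=0.3383
Bisect:
  x_lo=-2.9144 |R|=1.7932  x_hi=-0.0701 |R|=0.9323
  mid=-1.49224 |R|=0.06733 →hi
  mid=-2.20331 |R|=0.55871 →hi
  mid=-2.55884 |R|=1.07742 →lo
  mid=-2.38108 |R|=0.79624 →hi
  mid=-2.46996 |R|=0.93103 →hi
  mid=-2.51440 |R|=1.00273 →lo
  mid=-2.49218 |R|=0.96651 →hi
  mid=-2.50329 |R|=0.98453 →hi
  mid=-2.50885 |R|=0.99360 →hi
  mid=-2.51163 |R|=0.99816 →hi
  ...
  [-2.51284,-2.51267] ⇒ x*=-2.5127
Interval (-2.5127, 0).

left endpoint -2.5127.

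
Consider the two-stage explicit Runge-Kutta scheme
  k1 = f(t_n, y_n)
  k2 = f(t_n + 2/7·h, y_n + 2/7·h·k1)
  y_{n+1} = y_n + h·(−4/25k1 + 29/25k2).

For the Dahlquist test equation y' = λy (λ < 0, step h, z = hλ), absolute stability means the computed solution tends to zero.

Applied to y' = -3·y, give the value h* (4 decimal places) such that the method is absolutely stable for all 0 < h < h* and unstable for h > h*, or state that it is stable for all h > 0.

(-3.0172,0); λ=-3 ⇒ h* = (175/58)/3 = 1.0057.

On y'=λy, z=hλ:
  k1=λy_n ⇒ h·k1=z·y_n;  k2=λ(1+2/7z)y_n ⇒ h·k2=z(1+2/7z)y_n
  y_{n+1}/y_n = 1 − 4/25z + 29/25z(1+2/7z) = 1 + z + 58/175z²
  R(z) = 1 + z + 58/175z².

Solve |R(x)|<1 on ℝ⁻.
x=-0.49: |R|=0.5896
R=1: x+58/175x²=0 ⇒ x=−175/58=-3.0172; min R=1−1/(4·58/175)=0.2457>−1
Confirm numerically:
  x=-2.812: |R|=0.80872 <1
  x=-2.760: |R|=0.76469 <1
  x=-2.536: |R|=0.59552 <1
  x=-2.248: |R|=0.42688 <1
  x=-3.360: |R|=1.38170 >1
  x=-3.223: |R|=1.21979 >1
  x=-3.148: |R|=1.13643 >1
Interval (-3.0172, 0).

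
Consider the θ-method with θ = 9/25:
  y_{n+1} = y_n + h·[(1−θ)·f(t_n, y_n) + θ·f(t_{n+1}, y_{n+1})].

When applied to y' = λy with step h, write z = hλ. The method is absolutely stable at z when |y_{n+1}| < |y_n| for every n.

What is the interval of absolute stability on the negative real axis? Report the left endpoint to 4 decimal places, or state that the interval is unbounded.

Set f=λy, z=hλ:
  y_{n+1} = y_n + z·[16/25·y_n + 9/25·y_{n+1}] ⇒ (1 − 9/25z)y_{n+1} = (1 + 16/25z)y_n
  so R(z) = (1 + 16/25z)/(1 − 9/25z).

Need |R(x)|<1, x<0.
x=-1.05: |R|=0.2380
R=−1: 1+16/25x = −1+9/25x ⇒ -7/25x=2 ⇒ x=2/(-7/25)=-7.1429
Confirm numerically:
  x=-6.591: |R|=0.95419 <1
  x=-5.593: |R|=0.85599 <1
  x=-4.945: |R|=0.77865 <1
  x=-7.440: |R|=1.02262 >1
  x=-7.352: |R|=1.01606 >1
  x=-7.331: |R|=1.01448 >1
Stable set (-7.1429, 0).

(-7.1429, 0).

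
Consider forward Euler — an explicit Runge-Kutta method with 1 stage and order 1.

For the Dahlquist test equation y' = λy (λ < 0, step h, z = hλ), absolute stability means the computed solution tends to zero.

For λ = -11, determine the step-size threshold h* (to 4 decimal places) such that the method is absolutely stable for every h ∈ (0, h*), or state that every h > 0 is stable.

On y'=λy, z=hλ:
  order 1, 1-stage ⇒ R(z)=1+z
  (e.g. R(-0.36)=0.64000, |R|=0.64000)

Boundary: |R(x)|=1, x<0.
x=-0.36: |R|=0.6400
|R(-2.15)|=1.1500 |R(-1.67)|=0.6700 |R(-0.62)|=0.3800
Bisect:
  x_lo=-2.8417 |R|=1.8417  x_hi=-0.2311 |R|=0.7689
  mid=-1.53637 |R|=0.53637 →hi
  mid=-2.18903 |R|=1.18903 →lo
  mid=-1.86270 |R|=0.86270 →hi
  mid=-2.02587 |R|=1.02587 →lo
  mid=-1.94429 |R|=0.94429 →hi
  mid=-1.98508 |R|=0.98508 →hi
  mid=-2.00547 |R|=1.00547 →lo
  mid=-1.99527 |R|=0.99527 →hi
  ...
  [-2.00005,-1.99989] ⇒ x*=-2.0000
Stable set (-2.0000, 0).

(-2.0000,0); λ=-11 ⇒ h* = 0.1818.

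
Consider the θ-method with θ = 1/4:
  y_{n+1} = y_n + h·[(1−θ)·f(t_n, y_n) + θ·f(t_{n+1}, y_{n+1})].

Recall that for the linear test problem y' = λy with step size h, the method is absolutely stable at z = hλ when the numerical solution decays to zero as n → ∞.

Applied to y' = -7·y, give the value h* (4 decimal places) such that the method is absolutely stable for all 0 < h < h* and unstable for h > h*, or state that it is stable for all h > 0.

Set f=λy, z=hλ:
  y_{n+1} = y_n + z·[3/4·y_n + 1/4·y_{n+1}] ⇒ (1 − 1/4z)y_{n+1} = (1 + 3/4z)y_n
  so R(z) = (1 + 3/4z)/(1 − 1/4z).

Find x<0 with |R(x)|<1.
x=-1.23: |R|=0.0593
R=−1: 1+3/4x = −1+1/4x ⇒ -1/2x=2 ⇒ x=2/(-1/2)=-4.0000
Confirm numerically:
  x=-3.868: |R|=0.96645 <1
  x=-2.568: |R|=0.56395 <1
  x=-2.273: |R|=0.44939 <1
  x=-4.293: |R|=1.07066 >1
  x=-4.148: |R|=1.03633 >1
Stable set (-4.0000, 0).

(-4.0000,0); λ=-7 ⇒ h* = (4)/7 = 0.5714.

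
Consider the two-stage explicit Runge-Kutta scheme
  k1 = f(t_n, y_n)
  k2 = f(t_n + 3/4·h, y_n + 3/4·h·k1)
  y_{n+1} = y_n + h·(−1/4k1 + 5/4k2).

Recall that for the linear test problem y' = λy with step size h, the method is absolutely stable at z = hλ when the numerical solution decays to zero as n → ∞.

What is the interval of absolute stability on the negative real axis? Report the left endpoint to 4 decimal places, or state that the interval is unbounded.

(-1.0667, 0).

Test eqn y'=λy, z=hλ:
  k1=λy_n ⇒ h·k1=z·y_n;  k2=λ(1+3/4z)y_n ⇒ h·k2=z(1+3/4z)y_n
  y_{n+1}/y_n = 1 − 1/4z + 5/4z(1+3/4z) = 1 + z + 15/16z²
  R(z) = 1 + z + 15/16z².

Find x<0 with |R(x)|<1.
x=-0.84: |R|=0.8215
R=1: x+15/16x²=0 ⇒ x=−16/15=-1.0667; min R=1−1/(4·15/16)=0.7333>−1
Confirm numerically:
  x=-0.740: |R|=0.77337 <1
  x=-0.537: |R|=0.73335 <1
  x=-0.527: |R|=0.73337 <1
  x=-0.505: |R|=0.73409 <1
  x=-1.580: |R|=1.76038 >1
  x=-1.504: |R|=1.61664 >1
  x=-1.281: |R|=1.25740 >1
Interval (-1.0667, 0).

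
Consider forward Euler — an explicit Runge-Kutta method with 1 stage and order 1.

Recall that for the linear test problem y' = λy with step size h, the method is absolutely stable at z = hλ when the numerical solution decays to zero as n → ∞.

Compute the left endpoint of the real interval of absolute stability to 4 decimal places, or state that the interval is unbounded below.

left endpoint -2.0000.

Set f=λy, z=hλ:
  order 1, 1-stage ⇒ R(z)=1+z
  (e.g. R(-0.91)=0.09000, |R|=0.09000)

Solve |R(x)|<1 on ℝ⁻.
x=-0.91: |R|=0.0900
|R(-2)|=1.0000 |R(-1.78)|=0.7800 |R(-1.53)|=0.5300
Bisect:
  x_lo=-2.3177 |R|=1.3177  x_hi=-0.3900 |R|=0.6100
  mid=-1.35383 |R|=0.35383 →hi
  mid=-1.83575 |R|=0.83575 →hi
  mid=-2.07672 |R|=1.07672 →lo
  mid=-1.95624 |R|=0.95624 →hi
  mid=-2.01648 |R|=1.01648 →lo
  mid=-1.98636 |R|=0.98636 →hi
  mid=-2.00142 |R|=1.00142 →lo
  ...
  [-2.00001,-1.99989] ⇒ x*=-2.0000
So |R|<1 on (-2.0000, 0).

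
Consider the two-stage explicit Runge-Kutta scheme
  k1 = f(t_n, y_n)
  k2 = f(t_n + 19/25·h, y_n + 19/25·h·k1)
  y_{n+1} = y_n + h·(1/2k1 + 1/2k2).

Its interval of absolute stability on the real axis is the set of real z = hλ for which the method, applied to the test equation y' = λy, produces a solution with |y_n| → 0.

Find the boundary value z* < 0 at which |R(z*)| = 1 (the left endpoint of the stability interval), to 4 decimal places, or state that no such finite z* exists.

z* = -2.6316.

Test eqn y'=λy, z=hλ:
  k1=λy_n ⇒ h·k1=z·y_n;  k2=λ(1+19/25z)y_n ⇒ h·k2=z(1+19/25z)y_n
  y_{n+1}/y_n = 1 + 1/2z + 1/2z(1+19/25z) = 1 + z + 19/50z²
  R(z) = 1 + z + 19/50z².

Boundary: |R(x)|=1, x<0.
x=-0.72: |R|=0.4770
R=1: x+19/50x²=0 ⇒ x=−50/19=-2.6316; min R=1−1/(4·19/50)=0.3421>−1
Confirm numerically:
  x=-2.423: |R|=0.80795 <1
  x=-2.397: |R|=0.78633 <1
  x=-2.214: |R|=0.64868 <1
  x=-1.105: |R|=0.35899 <1
  x=-2.970: |R|=1.38194 >1
  x=-2.880: |R|=1.27187 >1
  x=-2.708: |R|=1.07864 >1
Stable set (-2.6316, 0).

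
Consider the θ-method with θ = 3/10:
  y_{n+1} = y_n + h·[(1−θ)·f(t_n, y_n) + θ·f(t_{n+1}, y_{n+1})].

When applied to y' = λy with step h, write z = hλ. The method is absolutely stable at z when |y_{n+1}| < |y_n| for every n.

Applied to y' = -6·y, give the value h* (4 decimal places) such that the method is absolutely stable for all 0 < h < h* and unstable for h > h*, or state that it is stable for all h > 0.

(-5.0000,0); λ=-6 ⇒ h* = (5)/6 = 0.8333.

On y'=λy, z=hλ:
  y_{n+1} = y_n + z·[7/10·y_n + 3/10·y_{n+1}] ⇒ (1 − 3/10z)y_{n+1} = (1 + 7/10z)y_n
  Hence R(z) = (1 + 7/10z)/(1 − 3/10z).

Boundary: |R(x)|=1, x<0.
x=-1.71: |R|=0.1302
R=−1: 1+7/10x = −1+3/10x ⇒ -2/5x=2 ⇒ x=2/(-2/5)=-5.0000
Confirm numerically:
  x=-4.921: |R|=0.98724 <1
  x=-4.432: |R|=0.90247 <1
  x=-3.352: |R|=0.67132 <1
  x=-5.502: |R|=1.07576 >1
  x=-5.469: |R|=1.07104 >1
  x=-5.211: |R|=1.03293 >1
So |R|<1 on (-5.0000, 0).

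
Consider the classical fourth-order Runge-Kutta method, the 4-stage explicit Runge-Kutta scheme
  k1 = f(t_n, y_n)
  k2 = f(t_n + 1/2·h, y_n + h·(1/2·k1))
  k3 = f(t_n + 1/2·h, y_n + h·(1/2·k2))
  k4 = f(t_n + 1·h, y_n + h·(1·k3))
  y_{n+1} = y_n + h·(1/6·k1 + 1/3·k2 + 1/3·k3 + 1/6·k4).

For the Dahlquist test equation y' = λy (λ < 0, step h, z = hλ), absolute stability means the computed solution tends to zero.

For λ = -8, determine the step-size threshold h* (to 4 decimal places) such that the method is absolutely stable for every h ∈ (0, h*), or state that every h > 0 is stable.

Test eqn y'=λy, z=hλ:
  order 4, 4-stage ⇒ R(z)=1+z+z^2/2+z^3/6+z^4/24
  (e.g. R(-0.74)=0.47876, |R|=0.47876)

Boundary: |R(x)|=1, x<0.
x=-0.74: |R|=0.4788
|R(-2.24)|=0.4446 |R(-2)|=0.3333 |R(-1.63)|=0.2708
Bisect:
  x_lo=-3.3123 |R|=2.1320  x_hi=-0.2065 |R|=0.8134
  mid=-1.75942 |R|=0.27990 →hi
  mid=-2.53585 |R|=0.68460 →hi
  mid=-2.92407 |R|=1.23020 →lo
  mid=-2.72996 |R|=0.91973 →hi
  mid=-2.82702 |R|=1.06475 →lo
  mid=-2.77849 |R|=0.98979 →hi
  mid=-2.80275 |R|=1.02664 →lo
  mid=-2.79062 |R|=1.00806 →lo
  mid=-2.78455 |R|=0.99889 →hi
  ...
  [-2.78531,-2.78512] ⇒ x*=-2.7853
So |R|<1 on (-2.7853, 0).

(-2.7853,0); λ=-8 ⇒ h* = 0.3482.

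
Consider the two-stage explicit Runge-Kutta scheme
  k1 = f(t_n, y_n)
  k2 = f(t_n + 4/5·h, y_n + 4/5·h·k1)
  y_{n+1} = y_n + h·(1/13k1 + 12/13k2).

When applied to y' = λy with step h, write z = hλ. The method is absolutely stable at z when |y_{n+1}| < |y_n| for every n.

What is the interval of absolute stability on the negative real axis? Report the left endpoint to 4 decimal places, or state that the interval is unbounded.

With y'=λy (z=hλ):
  k1=λy_n ⇒ h·k1=z·y_n;  k2=λ(1+4/5z)y_n ⇒ h·k2=z(1+4/5z)y_n
  y_{n+1}/y_n = 1 + 1/13z + 12/13z(1+4/5z) = 1 + z + 48/65z²
  R(z) = 1 + z + 48/65z².

Boundary: |R(x)|=1, x<0.
x=-0.82: |R|=0.6765
R=1: x+48/65x²=0 ⇒ x=−65/48=-1.3542; min R=1−1/(4·48/65)=0.6615>−1
Confirm numerically:
  x=-0.855: |R|=0.68483 <1
  x=-0.801: |R|=0.67280 <1
  x=-0.576: |R|=0.66900 <1
  x=-1.600: |R|=1.29046 >1
  x=-1.488: |R|=1.14706 >1
So |R|<1 on (-1.3542, 0).

(-1.3542, 0).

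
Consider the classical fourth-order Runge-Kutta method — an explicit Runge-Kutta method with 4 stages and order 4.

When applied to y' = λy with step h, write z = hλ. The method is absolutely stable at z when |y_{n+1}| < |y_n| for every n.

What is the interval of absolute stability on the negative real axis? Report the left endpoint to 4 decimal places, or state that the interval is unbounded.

z∈(-2.7853,0).

On y'=λy, z=hλ:
  order 4, 4-stage ⇒ R(z)=1+z+z^2/2+z^3/6+z^4/24
  (e.g. R(-0.65)=0.52292, |R|=0.52292)

Need |R(x)|<1, x<0.
x=-0.65: |R|=0.5229
|R(-1.69)|=0.2735 |R(-1.55)|=0.2711 |R(-0.85)|=0.4306
Bisect:
  x_lo=-3.6586 |R|=3.3373  x_hi=-0.3500 |R|=0.7047
  mid=-2.00429 |R|=0.33477 →hi
  mid=-2.83142 |R|=1.07180 →lo
  mid=-2.41785 |R|=0.57335 →hi
  mid=-2.62464 |R|=0.78359 →hi
  mid=-2.72803 |R|=0.91704 →hi
  mid=-2.77973 |R|=0.99164 →hi
  mid=-2.80557 |R|=1.03101 →lo
  ...
  [-2.78538,-2.78518] ⇒ x*=-2.7853
Stable set (-2.7853, 0).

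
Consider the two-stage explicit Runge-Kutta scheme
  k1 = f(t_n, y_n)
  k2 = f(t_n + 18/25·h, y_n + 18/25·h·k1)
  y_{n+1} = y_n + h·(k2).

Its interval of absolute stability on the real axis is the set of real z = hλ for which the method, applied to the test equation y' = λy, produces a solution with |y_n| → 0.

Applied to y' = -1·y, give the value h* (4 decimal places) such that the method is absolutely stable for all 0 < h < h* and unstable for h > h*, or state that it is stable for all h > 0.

(-1.3889,0); λ=-1 ⇒ h* = (25/18)/1 = 1.3889.

On y'=λy, z=hλ:
  k1=λy_n ⇒ h·k1=z·y_n;  k2=λ(1+18/25z)y_n ⇒ h·k2=z(1+18/25z)y_n
  y_{n+1}/y_n = 1 + z(1+18/25z) = 1 + z + 18/25z²
  ⇒ R(z) = 1 + z + 18/25z².

Boundary: |R(x)|=1, x<0.
x=-1.43: |R|=1.0423
R=1: x+18/25x²=0 ⇒ x=−25/18=-1.3889; min R=1−1/(4·18/25)=0.6528>−1
Confirm numerically:
  x=-1.227: |R|=0.85698 <1
  x=-0.911: |R|=0.68654 <1
  x=-0.633: |R|=0.65550 <1
  x=-0.589: |R|=0.66078 <1
  x=-1.653: |R|=1.31433 >1
  x=-1.591: |R|=1.23152 >1
Stable set (-1.3889, 0).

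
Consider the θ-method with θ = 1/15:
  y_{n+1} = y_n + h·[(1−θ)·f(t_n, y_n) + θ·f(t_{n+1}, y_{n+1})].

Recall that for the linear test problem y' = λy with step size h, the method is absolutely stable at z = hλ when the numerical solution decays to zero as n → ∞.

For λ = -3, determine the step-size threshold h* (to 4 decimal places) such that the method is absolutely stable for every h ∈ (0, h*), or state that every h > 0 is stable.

(-2.3077,0); λ=-3 ⇒ h* = (30/13)/3 = 0.7692.

With y'=λy (z=hλ):
  y_{n+1} = y_n + z·[14/15·y_n + 1/15·y_{n+1}] ⇒ (1 − 1/15z)y_{n+1} = (1 + 14/15z)y_n
  R(z) = (1 + 14/15z)/(1 − 1/15z).

Boundary: |R(x)|=1, x<0.
x=-1.65: |R|=0.4865
R=−1: 1+14/15x = −1+1/15x ⇒ -13/15x=2 ⇒ x=2/(-13/15)=-2.3077
Confirm numerically:
  x=-2.201: |R|=0.91937 <1
  x=-2.189: |R|=0.91023 <1
  x=-1.759: |R|=0.57438 <1
  x=-2.572: |R|=1.19554 >1
  x=-2.485: |R|=1.13183 >1
  x=-2.429: |R|=1.09048 >1
Stable set (-2.3077, 0).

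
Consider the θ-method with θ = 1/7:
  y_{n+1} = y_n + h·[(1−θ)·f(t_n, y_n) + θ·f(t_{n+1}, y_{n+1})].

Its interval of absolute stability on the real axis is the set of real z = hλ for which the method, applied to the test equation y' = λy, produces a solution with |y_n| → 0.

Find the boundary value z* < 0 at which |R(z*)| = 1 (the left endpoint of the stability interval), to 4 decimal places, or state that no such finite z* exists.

Test eqn y'=λy, z=hλ:
  y_{n+1} = y_n + z·[6/7·y_n + 1/7·y_{n+1}] ⇒ (1 − 1/7z)y_{n+1} = (1 + 6/7z)y_n
  ⇒ R(z) = (1 + 6/7z)/(1 − 1/7z).

Find x<0 with |R(x)|<1.
x=-1.54: |R|=0.2623
R=−1: 1+6/7x = −1+1/7x ⇒ -5/7x=2 ⇒ x=2/(-5/7)=-2.8000
Confirm numerically:
  x=-2.732: |R|=0.96506 <1
  x=-2.587: |R|=0.88891 <1
  x=-2.574: |R|=0.88197 <1
  x=-1.791: |R|=0.42612 <1
  x=-3.387: |R|=1.28256 >1
  x=-3.113: |R|=1.15475 >1
So |R|<1 on (-2.8000, 0).

left endpoint -2.8000.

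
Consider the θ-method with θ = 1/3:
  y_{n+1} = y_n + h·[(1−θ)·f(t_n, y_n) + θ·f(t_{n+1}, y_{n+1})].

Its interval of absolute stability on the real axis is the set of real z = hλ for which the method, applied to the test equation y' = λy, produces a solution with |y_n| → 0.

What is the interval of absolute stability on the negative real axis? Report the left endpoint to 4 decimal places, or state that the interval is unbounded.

Set f=λy, z=hλ:
  y_{n+1} = y_n + z·[2/3·y_n + 1/3·y_{n+1}] ⇒ (1 − 1/3z)y_{n+1} = (1 + 2/3z)y_n
  R(z) = (1 + 2/3z)/(1 − 1/3z).

Solve |R(x)|<1 on ℝ⁻.
x=-0.88: |R|=0.3196
R=−1: 1+2/3x = −1+1/3x ⇒ -1/3x=2 ⇒ x=2/(-1/3)=-6.0000
Confirm numerically:
  x=-5.344: |R|=0.92138 <1
  x=-4.867: |R|=0.85598 <1
  x=-4.721: |R|=0.83435 <1
  x=-3.357: |R|=0.58424 <1
  x=-6.551: |R|=1.05769 >1
  x=-6.206: |R|=1.02238 >1
  x=-6.154: |R|=1.01682 >1
Stable set (-6.0000, 0).

z∈(-6.0000,0).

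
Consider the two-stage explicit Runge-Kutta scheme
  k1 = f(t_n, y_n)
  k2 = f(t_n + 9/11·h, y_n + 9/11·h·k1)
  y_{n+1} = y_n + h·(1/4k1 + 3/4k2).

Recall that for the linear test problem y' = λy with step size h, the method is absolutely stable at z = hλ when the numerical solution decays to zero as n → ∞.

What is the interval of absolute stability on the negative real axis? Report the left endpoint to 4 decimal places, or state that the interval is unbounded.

z∈(-1.6296,0).

With y'=λy (z=hλ):
  k1=λy_n ⇒ h·k1=z·y_n;  k2=λ(1+9/11z)y_n ⇒ h·k2=z(1+9/11z)y_n
  y_{n+1}/y_n = 1 + 1/4z + 3/4z(1+9/11z) = 1 + z + 27/44z²
  so R(z) = 1 + z + 27/44z².

Need |R(x)|<1, x<0.
x=-1.66: |R|=1.0309
R=1: x+27/44x²=0 ⇒ x=−44/27=-1.6296; min R=1−1/(4·27/44)=0.5926>−1
Confirm numerically:
  x=-1.589: |R|=0.96038 <1
  x=-1.526: |R|=0.90296 <1
  x=-1.337: |R|=0.75992 <1
  x=-1.937: |R|=1.36534 >1
  x=-1.923: |R|=1.34618 >1
Interval (-1.6296, 0).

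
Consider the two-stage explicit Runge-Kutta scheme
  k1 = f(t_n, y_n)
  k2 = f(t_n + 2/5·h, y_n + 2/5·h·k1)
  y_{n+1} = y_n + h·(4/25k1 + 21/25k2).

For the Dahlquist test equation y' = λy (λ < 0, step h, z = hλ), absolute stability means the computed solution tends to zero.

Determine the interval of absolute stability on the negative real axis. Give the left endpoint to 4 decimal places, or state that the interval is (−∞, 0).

Set f=λy, z=hλ:
  k1=λy_n ⇒ h·k1=z·y_n;  k2=λ(1+2/5z)y_n ⇒ h·k2=z(1+2/5z)y_n
  y_{n+1}/y_n = 1 + 4/25z + 21/25z(1+2/5z) = 1 + z + 42/125z²
  so R(z) = 1 + z + 42/125z².

Boundary: |R(x)|=1, x<0.
x=-1.36: |R|=0.2615
R=1: x+42/125x²=0 ⇒ x=−125/42=-2.9762; min R=1−1/(4·42/125)=0.2560>−1
Confirm numerically:
  x=-2.409: |R|=0.54090 <1
  x=-1.949: |R|=0.32733 <1
  x=-1.598: |R|=0.26001 <1
  x=-3.472: |R|=1.57841 >1
  x=-3.342: |R|=1.41077 >1
  x=-3.293: |R|=1.35053 >1
Stable set (-2.9762, 0).

z∈(-2.9762,0).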